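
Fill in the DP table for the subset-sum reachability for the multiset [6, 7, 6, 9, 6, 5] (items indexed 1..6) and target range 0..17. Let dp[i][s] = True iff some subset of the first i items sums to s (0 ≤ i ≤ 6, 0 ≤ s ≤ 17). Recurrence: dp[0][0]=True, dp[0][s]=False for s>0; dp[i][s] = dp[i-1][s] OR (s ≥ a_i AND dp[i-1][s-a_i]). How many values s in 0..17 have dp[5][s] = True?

i\s   0   1   2   3   4   5   6   7   8   9  10  11  12  13  14  15  16  17
  0   T   F   F   F   F   F   F   F   F   F   F   F   F   F   F   F   F   F
  1   T   F   F   F   F   F   T   F   F   F   F   F   F   F   F   F   F   F
  2   T   F   F   F   F   F   T   T   F   F   F   F   F   T   F   F   F   F
  3   T   F   F   F   F   F   T   T   F   F   F   F   T   T   F   F   F   F
  4   T   F   F   F   F   F   T   T   F   T   F   F   T   T   F   T   T   F
  5   T   F   F   F   F   F   T   T   F   T   F   F   T   T   F   T   T   F
  6   T   F   F   F   F   T   T   T   F   T   F   T   T   T   T   T   T   T

8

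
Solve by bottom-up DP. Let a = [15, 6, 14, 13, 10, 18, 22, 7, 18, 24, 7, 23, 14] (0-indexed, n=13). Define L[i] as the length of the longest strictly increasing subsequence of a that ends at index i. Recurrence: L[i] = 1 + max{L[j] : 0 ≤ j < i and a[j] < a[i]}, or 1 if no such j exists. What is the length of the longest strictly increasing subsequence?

5

   i    0    1    2    3    4    5    6    7    8    9   10   11   12
a[i]   15    6   14   13   10   18   22    7   18   24    7   23   14
L[i]    1    1    2    2    2    3    4    2    3    5    2    5    3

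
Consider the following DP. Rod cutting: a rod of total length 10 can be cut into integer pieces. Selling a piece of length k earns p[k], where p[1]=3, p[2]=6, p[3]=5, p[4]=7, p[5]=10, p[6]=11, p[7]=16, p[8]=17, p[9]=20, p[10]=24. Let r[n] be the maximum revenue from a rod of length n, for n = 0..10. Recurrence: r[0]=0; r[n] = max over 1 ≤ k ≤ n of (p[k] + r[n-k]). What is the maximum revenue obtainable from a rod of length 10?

30

   n    0    1    2    3    4    5    6    7    8    9   10
r[n]    0    3    6    9   12   15   18   21   24   27   30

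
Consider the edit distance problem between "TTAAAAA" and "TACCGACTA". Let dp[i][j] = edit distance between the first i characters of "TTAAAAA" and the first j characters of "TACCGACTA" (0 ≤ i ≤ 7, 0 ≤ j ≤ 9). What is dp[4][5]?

4

   ''  T  A  C  C  G  A  C  T  A
''  0  1  2  3  4  5  6  7  8  9
 T  1  0  1  2  3  4  5  6  7  8
 T  2  1  1  2  3  4  5  6  6  7
 A  3  2  1  2  3  4  4  5  6  6
 A  4  3  2  2  3  4  4  5  6  6
 A  5  4  3  3  3  4  4  5  6  6
 A  6  5  4  4  4  4  4  5  6  6
 A  7  6  5  5  5  5  4  5  6  6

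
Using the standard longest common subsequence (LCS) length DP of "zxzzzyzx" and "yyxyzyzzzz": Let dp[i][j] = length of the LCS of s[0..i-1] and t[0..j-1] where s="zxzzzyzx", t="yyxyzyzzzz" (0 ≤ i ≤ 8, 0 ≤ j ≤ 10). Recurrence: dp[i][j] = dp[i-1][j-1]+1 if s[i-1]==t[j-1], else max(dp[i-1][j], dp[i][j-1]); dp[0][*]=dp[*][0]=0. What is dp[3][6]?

2

   ''  y  y  x  y  z  y  z  z  z  z
''  0  0  0  0  0  0  0  0  0  0  0
 z  0  0  0  0  0  1  1  1  1  1  1
 x  0  0  0  1  1  1  1  1  1  1  1
 z  0  0  0  1  1  2  2  2  2  2  2
 z  0  0  0  1  1  2  2  3  3  3  3
 z  0  0  0  1  1  2  2  3  4  4  4
 y  0  1  1  1  2  2  3  3  4  4  4
 z  0  1  1  1  2  3  3  4  4  5  5
 x  0  1  1  2  2  3  3  4  4  5  5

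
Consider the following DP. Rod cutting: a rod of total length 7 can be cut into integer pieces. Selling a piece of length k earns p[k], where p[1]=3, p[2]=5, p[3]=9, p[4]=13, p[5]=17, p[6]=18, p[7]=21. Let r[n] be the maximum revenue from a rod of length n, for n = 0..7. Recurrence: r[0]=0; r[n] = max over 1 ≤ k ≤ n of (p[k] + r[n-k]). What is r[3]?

   n    0    1    2    3    4    5    6    7
r[n]    0    3    6    9   13   17   20   23

9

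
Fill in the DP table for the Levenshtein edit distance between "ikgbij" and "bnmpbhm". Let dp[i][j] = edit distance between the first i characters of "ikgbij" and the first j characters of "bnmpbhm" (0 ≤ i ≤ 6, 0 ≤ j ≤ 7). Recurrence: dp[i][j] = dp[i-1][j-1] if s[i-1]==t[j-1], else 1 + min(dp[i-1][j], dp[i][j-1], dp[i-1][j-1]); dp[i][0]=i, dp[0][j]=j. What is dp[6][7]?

6

   ''  b  n  m  p  b  h  m
''  0  1  2  3  4  5  6  7
 i  1  1  2  3  4  5  6  7
 k  2  2  2  3  4  5  6  7
 g  3  3  3  3  4  5  6  7
 b  4  3  4  4  4  4  5  6
 i  5  4  4  5  5  5  5  6
 j  6  5  5  5  6  6  6  6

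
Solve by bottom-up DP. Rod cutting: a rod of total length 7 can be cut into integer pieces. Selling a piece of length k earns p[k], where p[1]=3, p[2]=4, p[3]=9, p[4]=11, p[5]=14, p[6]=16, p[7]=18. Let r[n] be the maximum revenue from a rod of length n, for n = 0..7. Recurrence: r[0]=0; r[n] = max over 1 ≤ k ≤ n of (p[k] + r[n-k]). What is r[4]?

12

   n    0    1    2    3    4    5    6    7
r[n]    0    3    6    9   12   15   18   21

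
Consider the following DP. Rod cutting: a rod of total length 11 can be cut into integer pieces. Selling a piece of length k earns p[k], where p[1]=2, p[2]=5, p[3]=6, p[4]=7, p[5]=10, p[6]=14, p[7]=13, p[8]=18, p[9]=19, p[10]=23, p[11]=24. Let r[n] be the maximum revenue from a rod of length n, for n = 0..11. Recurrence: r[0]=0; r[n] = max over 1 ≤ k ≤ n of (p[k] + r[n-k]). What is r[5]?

12

   n    0    1    2    3    4    5    6    7    8    9   10   11
r[n]    0    2    5    7   10   12   15   17   20   22   25   27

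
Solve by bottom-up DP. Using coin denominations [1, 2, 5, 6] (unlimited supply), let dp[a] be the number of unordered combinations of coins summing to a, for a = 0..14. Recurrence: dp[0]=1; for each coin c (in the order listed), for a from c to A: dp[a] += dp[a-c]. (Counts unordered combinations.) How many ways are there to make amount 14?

after  coin     0     1     2     3     4     5     6     7     8     9    10    11    12    13    14
          1     1     1     1     1     1     1     1     1     1     1     1     1     1     1     1
          2     1     1     2     2     3     3     4     4     5     5     6     6     7     7     8
          5     1     1     2     2     3     4     5     6     7     8    10    11    13    14    16
          6     1     1     2     2     3     4     6     7     9    10    13    15    19    21    25

25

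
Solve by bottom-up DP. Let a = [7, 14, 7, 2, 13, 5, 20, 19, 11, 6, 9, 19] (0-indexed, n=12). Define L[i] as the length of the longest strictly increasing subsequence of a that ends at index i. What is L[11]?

   i    0    1    2    3    4    5    6    7    8    9   10   11
a[i]    7   14    7    2   13    5   20   19   11    6    9   19
L[i]    1    2    1    1    2    2    3    3    3    3    4    5

5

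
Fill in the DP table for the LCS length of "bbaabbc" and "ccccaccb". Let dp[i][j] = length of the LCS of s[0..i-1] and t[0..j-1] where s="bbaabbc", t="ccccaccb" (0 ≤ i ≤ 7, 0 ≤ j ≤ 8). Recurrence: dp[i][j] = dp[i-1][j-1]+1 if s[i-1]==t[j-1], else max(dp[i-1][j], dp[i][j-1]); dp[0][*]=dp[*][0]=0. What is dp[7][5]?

1

   ''  c  c  c  c  a  c  c  b
''  0  0  0  0  0  0  0  0  0
 b  0  0  0  0  0  0  0  0  1
 b  0  0  0  0  0  0  0  0  1
 a  0  0  0  0  0  1  1  1  1
 a  0  0  0  0  0  1  1  1  1
 b  0  0  0  0  0  1  1  1  2
 b  0  0  0  0  0  1  1  1  2
 c  0  1  1  1  1  1  2  2  2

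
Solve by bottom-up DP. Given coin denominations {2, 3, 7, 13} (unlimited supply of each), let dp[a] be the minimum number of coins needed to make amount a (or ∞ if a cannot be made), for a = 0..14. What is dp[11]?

 a  0  1  2  3  4  5  6  7  8  9 10 11 12 13 14
dp  0  -  1  1  2  2  2  1  3  2  2  3  3  1  2
(- denotes ∞ / unreachable)

3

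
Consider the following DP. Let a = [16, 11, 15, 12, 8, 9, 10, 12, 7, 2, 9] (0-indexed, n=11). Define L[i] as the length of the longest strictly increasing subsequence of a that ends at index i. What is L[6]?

3

   i    0    1    2    3    4    5    6    7    8    9   10
a[i]   16   11   15   12    8    9   10   12    7    2    9
L[i]    1    1    2    2    1    2    3    4    1    1    2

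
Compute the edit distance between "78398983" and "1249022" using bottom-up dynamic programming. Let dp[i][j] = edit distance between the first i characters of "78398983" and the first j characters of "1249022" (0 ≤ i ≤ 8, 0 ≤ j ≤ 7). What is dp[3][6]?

   ''  1  2  4  9  0  2  2
''  0  1  2  3  4  5  6  7
 7  1  1  2  3  4  5  6  7
 8  2  2  2  3  4  5  6  7
 3  3  3  3  3  4  5  6  7
 9  4  4  4  4  3  4  5  6
 8  5  5  5  5  4  4  5  6
 9  6  6  6  6  5  5  5  6
 8  7  7  7  7  6  6  6  6
 3  8  8  8  8  7  7  7  7

6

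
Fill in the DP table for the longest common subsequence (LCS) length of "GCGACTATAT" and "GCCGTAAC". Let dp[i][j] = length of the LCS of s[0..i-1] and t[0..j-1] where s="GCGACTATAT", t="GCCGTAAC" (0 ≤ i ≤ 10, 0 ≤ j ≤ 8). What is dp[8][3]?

3

   ''  G  C  C  G  T  A  A  C
''  0  0  0  0  0  0  0  0  0
 G  0  1  1  1  1  1  1  1  1
 C  0  1  2  2  2  2  2  2  2
 G  0  1  2  2  3  3  3  3  3
 A  0  1  2  2  3  3  4  4  4
 C  0  1  2  3  3  3  4  4  5
 T  0  1  2  3  3  4  4  4  5
 A  0  1  2  3  3  4  5  5  5
 T  0  1  2  3  3  4  5  5  5
 A  0  1  2  3  3  4  5  6  6
 T  0  1  2  3  3  4  5  6  6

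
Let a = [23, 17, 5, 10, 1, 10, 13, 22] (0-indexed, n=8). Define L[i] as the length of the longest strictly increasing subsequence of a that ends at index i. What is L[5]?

2

   i    0    1    2    3    4    5    6    7
a[i]   23   17    5   10    1   10   13   22
L[i]    1    1    1    2    1    2    3    4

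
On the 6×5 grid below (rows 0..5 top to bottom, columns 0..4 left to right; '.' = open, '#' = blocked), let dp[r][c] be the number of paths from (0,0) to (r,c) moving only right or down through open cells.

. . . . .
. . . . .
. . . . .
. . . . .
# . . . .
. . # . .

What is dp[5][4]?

103

r\c   0   1   2   3   4
  0   1   1   1   1   1
  1   1   2   3   4   5
  2   1   3   6  10  15
  3   1   4  10  20  35
  4   0   4  14  34  69
  5   0   4   0  34 103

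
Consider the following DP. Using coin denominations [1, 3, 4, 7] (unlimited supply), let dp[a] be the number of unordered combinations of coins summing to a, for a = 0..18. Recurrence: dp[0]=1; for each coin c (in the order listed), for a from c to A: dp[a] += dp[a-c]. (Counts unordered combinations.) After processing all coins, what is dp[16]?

after  coin     0     1     2     3     4     5     6     7     8     9    10    11    12    13    14    15    16    17    18
          1     1     1     1     1     1     1     1     1     1     1     1     1     1     1     1     1     1     1     1
          3     1     1     1     2     2     2     3     3     3     4     4     4     5     5     5     6     6     6     7
          4     1     1     1     2     3     3     4     5     6     7     8     9    11    12    13    15    17    18    20
          7     1     1     1     2     3     3     4     6     7     8    10    12    14    16    19    22    25    28    32

25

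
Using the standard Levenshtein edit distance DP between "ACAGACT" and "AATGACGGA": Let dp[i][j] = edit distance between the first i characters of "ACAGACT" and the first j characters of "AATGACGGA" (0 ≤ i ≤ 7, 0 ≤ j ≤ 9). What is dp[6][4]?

   ''  A  A  T  G  A  C  G  G  A
''  0  1  2  3  4  5  6  7  8  9
 A  1  0  1  2  3  4  5  6  7  8
 C  2  1  1  2  3  4  4  5  6  7
 A  3  2  1  2  3  3  4  5  6  6
 G  4  3  2  2  2  3  4  4  5  6
 A  5  4  3  3  3  2  3  4  5  5
 C  6  5  4  4  4  3  2  3  4  5
 T  7  6  5  4  5  4  3  3  4  5

4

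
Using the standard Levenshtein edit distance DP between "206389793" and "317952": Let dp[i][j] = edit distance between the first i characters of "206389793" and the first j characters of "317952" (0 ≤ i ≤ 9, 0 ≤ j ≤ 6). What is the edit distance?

7

   ''  3  1  7  9  5  2
''  0  1  2  3  4  5  6
 2  1  1  2  3  4  5  5
 0  2  2  2  3  4  5  6
 6  3  3  3  3  4  5  6
 3  4  3  4  4  4  5  6
 8  5  4  4  5  5  5  6
 9  6  5  5  5  5  6  6
 7  7  6  6  5  6  6  7
 9  8  7  7  6  5  6  7
 3  9  8  8  7  6  6  7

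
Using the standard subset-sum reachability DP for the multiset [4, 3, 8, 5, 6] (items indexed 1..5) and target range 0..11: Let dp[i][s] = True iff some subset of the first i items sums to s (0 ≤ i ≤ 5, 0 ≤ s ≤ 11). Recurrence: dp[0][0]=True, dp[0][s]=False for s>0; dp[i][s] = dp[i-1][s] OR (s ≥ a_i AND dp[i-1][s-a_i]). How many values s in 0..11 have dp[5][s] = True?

10

i\s   0   1   2   3   4   5   6   7   8   9  10  11
  0   T   F   F   F   F   F   F   F   F   F   F   F
  1   T   F   F   F   T   F   F   F   F   F   F   F
  2   T   F   F   T   T   F   F   T   F   F   F   F
  3   T   F   F   T   T   F   F   T   T   F   F   T
  4   T   F   F   T   T   T   F   T   T   T   F   T
  5   T   F   F   T   T   T   T   T   T   T   T   T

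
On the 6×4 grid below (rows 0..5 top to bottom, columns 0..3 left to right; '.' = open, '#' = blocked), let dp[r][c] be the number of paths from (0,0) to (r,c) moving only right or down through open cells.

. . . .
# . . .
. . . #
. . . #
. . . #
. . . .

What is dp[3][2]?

r\c   0   1   2   3
  0   1   1   1   1
  1   0   1   2   3
  2   0   1   3   0
  3   0   1   4   0
  4   0   1   5   0
  5   0   1   6   6

4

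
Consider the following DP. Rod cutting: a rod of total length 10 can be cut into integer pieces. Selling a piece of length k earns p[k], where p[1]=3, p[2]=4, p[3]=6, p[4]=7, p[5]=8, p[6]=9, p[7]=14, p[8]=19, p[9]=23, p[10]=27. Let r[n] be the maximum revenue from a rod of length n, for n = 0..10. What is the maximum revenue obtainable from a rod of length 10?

30

   n    0    1    2    3    4    5    6    7    8    9   10
r[n]    0    3    6    9   12   15   18   21   24   27   30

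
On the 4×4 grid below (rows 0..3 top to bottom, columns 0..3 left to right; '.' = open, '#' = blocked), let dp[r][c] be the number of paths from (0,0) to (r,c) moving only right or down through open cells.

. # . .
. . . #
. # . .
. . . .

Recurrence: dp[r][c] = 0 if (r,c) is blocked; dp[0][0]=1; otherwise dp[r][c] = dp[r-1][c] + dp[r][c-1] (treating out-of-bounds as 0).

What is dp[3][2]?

2

r\c   0   1   2   3
  0   1   0   0   0
  1   1   1   1   0
  2   1   0   1   1
  3   1   1   2   3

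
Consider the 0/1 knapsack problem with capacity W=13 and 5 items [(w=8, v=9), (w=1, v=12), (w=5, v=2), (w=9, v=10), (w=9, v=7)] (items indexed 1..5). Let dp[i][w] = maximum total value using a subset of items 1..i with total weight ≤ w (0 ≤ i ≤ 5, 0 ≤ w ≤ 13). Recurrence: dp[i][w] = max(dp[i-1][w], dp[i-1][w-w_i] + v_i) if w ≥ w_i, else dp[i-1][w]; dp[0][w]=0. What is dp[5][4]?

12

i\w   0   1   2   3   4   5   6   7   8   9  10  11  12  13
  0   0   0   0   0   0   0   0   0   0   0   0   0   0   0
  1   0   0   0   0   0   0   0   0   9   9   9   9   9   9
  2   0  12  12  12  12  12  12  12  12  21  21  21  21  21
  3   0  12  12  12  12  12  14  14  14  21  21  21  21  21
  4   0  12  12  12  12  12  14  14  14  21  22  22  22  22
  5   0  12  12  12  12  12  14  14  14  21  22  22  22  22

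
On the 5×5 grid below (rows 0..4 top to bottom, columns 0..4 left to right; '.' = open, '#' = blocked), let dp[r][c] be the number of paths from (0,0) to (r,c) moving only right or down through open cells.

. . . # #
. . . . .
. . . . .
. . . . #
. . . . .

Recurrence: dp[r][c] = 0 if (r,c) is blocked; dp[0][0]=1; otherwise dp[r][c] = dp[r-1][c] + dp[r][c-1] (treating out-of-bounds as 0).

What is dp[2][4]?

r\c   0   1   2   3   4
  0   1   1   1   0   0
  1   1   2   3   3   3
  2   1   3   6   9  12
  3   1   4  10  19   0
  4   1   5  15  34  34

12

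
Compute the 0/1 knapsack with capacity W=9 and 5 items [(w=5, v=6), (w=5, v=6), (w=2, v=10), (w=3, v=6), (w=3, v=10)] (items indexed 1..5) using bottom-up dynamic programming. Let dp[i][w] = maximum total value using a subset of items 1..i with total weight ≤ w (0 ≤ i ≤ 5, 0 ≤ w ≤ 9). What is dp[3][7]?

16

i\w   0   1   2   3   4   5   6   7   8   9
  0   0   0   0   0   0   0   0   0   0   0
  1   0   0   0   0   0   6   6   6   6   6
  2   0   0   0   0   0   6   6   6   6   6
  3   0   0  10  10  10  10  10  16  16  16
  4   0   0  10  10  10  16  16  16  16  16
  5   0   0  10  10  10  20  20  20  26  26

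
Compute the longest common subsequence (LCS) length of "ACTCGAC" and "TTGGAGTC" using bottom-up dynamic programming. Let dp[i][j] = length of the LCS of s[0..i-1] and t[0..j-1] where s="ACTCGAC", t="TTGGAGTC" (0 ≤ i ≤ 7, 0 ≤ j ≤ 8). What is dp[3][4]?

   ''  T  T  G  G  A  G  T  C
''  0  0  0  0  0  0  0  0  0
 A  0  0  0  0  0  1  1  1  1
 C  0  0  0  0  0  1  1  1  2
 T  0  1  1  1  1  1  1  2  2
 C  0  1  1  1  1  1  1  2  3
 G  0  1  1  2  2  2  2  2  3
 A  0  1  1  2  2  3  3  3  3
 C  0  1  1  2  2  3  3  3  4

1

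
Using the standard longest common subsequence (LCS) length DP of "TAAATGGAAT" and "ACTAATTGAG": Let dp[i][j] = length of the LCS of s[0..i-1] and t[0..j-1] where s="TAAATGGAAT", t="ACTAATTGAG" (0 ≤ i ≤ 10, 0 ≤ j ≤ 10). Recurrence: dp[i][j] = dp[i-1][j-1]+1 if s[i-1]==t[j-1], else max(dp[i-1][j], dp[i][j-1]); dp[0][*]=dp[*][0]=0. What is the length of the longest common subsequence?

   ''  A  C  T  A  A  T  T  G  A  G
''  0  0  0  0  0  0  0  0  0  0  0
 T  0  0  0  1  1  1  1  1  1  1  1
 A  0  1  1  1  2  2  2  2  2  2  2
 A  0  1  1  1  2  3  3  3  3  3  3
 A  0  1  1  1  2  3  3  3  3  4  4
 T  0  1  1  2  2  3  4  4  4  4  4
 G  0  1  1  2  2  3  4  4  5  5  5
 G  0  1  1  2  2  3  4  4  5  5  6
 A  0  1  1  2  3  3  4  4  5  6  6
 A  0  1  1  2  3  4  4  4  5  6  6
 T  0  1  1  2  3  4  5  5  5  6  6

6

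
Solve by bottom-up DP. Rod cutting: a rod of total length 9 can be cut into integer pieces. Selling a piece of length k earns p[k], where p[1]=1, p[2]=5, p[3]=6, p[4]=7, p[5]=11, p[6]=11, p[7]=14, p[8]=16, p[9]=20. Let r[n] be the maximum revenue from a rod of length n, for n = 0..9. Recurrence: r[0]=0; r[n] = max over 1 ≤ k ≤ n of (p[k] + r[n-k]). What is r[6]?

15

   n    0    1    2    3    4    5    6    7    8    9
r[n]    0    1    5    6   10   11   15   16   20   21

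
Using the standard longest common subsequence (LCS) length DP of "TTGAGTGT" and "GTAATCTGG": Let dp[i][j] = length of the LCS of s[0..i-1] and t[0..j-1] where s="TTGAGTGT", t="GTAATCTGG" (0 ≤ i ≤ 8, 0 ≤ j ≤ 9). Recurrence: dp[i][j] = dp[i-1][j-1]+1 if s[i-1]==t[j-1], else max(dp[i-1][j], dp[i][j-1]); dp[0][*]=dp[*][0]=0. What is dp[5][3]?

   ''  G  T  A  A  T  C  T  G  G
''  0  0  0  0  0  0  0  0  0  0
 T  0  0  1  1  1  1  1  1  1  1
 T  0  0  1  1  1  2  2  2  2  2
 G  0  1  1  1  1  2  2  2  3  3
 A  0  1  1  2  2  2  2  2  3  3
 G  0  1  1  2  2  2  2  2  3  4
 T  0  1  2  2  2  3  3  3  3  4
 G  0  1  2  2  2  3  3  3  4  4
 T  0  1  2  2  2  3  3  4  4  4

2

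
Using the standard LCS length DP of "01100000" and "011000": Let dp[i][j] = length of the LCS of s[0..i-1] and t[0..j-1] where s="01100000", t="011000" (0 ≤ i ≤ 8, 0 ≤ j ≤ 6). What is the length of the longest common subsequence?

6

   ''  0  1  1  0  0  0
''  0  0  0  0  0  0  0
 0  0  1  1  1  1  1  1
 1  0  1  2  2  2  2  2
 1  0  1  2  3  3  3  3
 0  0  1  2  3  4  4  4
 0  0  1  2  3  4  5  5
 0  0  1  2  3  4  5  6
 0  0  1  2  3  4  5  6
 0  0  1  2  3  4  5  6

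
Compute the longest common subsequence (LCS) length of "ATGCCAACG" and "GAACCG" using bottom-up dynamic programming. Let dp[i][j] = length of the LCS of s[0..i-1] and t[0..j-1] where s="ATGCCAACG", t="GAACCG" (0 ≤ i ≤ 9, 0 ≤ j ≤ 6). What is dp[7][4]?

3

   ''  G  A  A  C  C  G
''  0  0  0  0  0  0  0
 A  0  0  1  1  1  1  1
 T  0  0  1  1  1  1  1
 G  0  1  1  1  1  1  2
 C  0  1  1  1  2  2  2
 C  0  1  1  1  2  3  3
 A  0  1  2  2  2  3  3
 A  0  1  2  3  3  3  3
 C  0  1  2  3  4  4  4
 G  0  1  2  3  4  4  5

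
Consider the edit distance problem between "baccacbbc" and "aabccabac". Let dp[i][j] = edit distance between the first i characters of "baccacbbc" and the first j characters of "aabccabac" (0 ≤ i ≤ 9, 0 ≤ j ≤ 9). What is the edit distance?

4

   ''  a  a  b  c  c  a  b  a  c
''  0  1  2  3  4  5  6  7  8  9
 b  1  1  2  2  3  4  5  6  7  8
 a  2  1  1  2  3  4  4  5  6  7
 c  3  2  2  2  2  3  4  5  6  6
 c  4  3  3  3  2  2  3  4  5  6
 a  5  4  3  4  3  3  2  3  4  5
 c  6  5  4  4  4  3  3  3  4  4
 b  7  6  5  4  5  4  4  3  4  5
 b  8  7  6  5  5  5  5  4  4  5
 c  9  8  7  6  5  5  6  5  5  4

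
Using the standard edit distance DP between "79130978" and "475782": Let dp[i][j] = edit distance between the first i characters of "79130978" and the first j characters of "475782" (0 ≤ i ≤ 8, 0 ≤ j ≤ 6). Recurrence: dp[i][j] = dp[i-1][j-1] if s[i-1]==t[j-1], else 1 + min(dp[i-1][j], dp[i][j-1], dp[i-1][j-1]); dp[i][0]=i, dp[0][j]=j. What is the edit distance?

7

   ''  4  7  5  7  8  2
''  0  1  2  3  4  5  6
 7  1  1  1  2  3  4  5
 9  2  2  2  2  3  4  5
 1  3  3  3  3  3  4  5
 3  4  4  4  4  4  4  5
 0  5  5  5  5  5  5  5
 9  6  6  6  6  6  6  6
 7  7  7  6  7  6  7  7
 8  8  8  7  7  7  6  7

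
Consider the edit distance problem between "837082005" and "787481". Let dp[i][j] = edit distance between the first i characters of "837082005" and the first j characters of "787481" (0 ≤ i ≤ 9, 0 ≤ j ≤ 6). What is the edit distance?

   ''  7  8  7  4  8  1
''  0  1  2  3  4  5  6
 8  1  1  1  2  3  4  5
 3  2  2  2  2  3  4  5
 7  3  2  3  2  3  4  5
 0  4  3  3  3  3  4  5
 8  5  4  3  4  4  3  4
 2  6  5  4  4  5  4  4
 0  7  6  5  5  5  5  5
 0  8  7  6  6  6  6  6
 5  9  8  7  7  7  7  7

7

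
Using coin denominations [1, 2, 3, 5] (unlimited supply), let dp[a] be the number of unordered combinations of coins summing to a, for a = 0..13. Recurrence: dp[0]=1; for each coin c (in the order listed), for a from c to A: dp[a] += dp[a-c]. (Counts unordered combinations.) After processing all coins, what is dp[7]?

after  coin     0     1     2     3     4     5     6     7     8     9    10    11    12    13
          1     1     1     1     1     1     1     1     1     1     1     1     1     1     1
          2     1     1     2     2     3     3     4     4     5     5     6     6     7     7
          3     1     1     2     3     4     5     7     8    10    12    14    16    19    21
          5     1     1     2     3     4     6     8    10    13    16    20    24    29    34

10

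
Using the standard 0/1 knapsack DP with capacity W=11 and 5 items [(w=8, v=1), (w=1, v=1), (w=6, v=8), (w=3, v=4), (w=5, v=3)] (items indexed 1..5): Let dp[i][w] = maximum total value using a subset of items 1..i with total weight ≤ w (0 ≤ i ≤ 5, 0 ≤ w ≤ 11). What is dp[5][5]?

5

i\w   0   1   2   3   4   5   6   7   8   9  10  11
  0   0   0   0   0   0   0   0   0   0   0   0   0
  1   0   0   0   0   0   0   0   0   1   1   1   1
  2   0   1   1   1   1   1   1   1   1   2   2   2
  3   0   1   1   1   1   1   8   9   9   9   9   9
  4   0   1   1   4   5   5   8   9   9  12  13  13
  5   0   1   1   4   5   5   8   9   9  12  13  13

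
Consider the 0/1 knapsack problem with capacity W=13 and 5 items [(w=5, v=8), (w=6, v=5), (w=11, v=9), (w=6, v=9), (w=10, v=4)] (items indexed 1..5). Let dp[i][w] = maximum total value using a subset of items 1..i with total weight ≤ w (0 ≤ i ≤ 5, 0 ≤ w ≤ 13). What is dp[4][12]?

17

i\w   0   1   2   3   4   5   6   7   8   9  10  11  12  13
  0   0   0   0   0   0   0   0   0   0   0   0   0   0   0
  1   0   0   0   0   0   8   8   8   8   8   8   8   8   8
  2   0   0   0   0   0   8   8   8   8   8   8  13  13  13
  3   0   0   0   0   0   8   8   8   8   8   8  13  13  13
  4   0   0   0   0   0   8   9   9   9   9   9  17  17  17
  5   0   0   0   0   0   8   9   9   9   9   9  17  17  17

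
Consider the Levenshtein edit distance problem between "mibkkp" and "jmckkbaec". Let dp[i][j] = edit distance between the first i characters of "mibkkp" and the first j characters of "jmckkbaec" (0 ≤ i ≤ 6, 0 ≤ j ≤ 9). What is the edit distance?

7

   ''  j  m  c  k  k  b  a  e  c
''  0  1  2  3  4  5  6  7  8  9
 m  1  1  1  2  3  4  5  6  7  8
 i  2  2  2  2  3  4  5  6  7  8
 b  3  3  3  3  3  4  4  5  6  7
 k  4  4  4  4  3  3  4  5  6  7
 k  5  5  5  5  4  3  4  5  6  7
 p  6  6  6  6  5  4  4  5  6  7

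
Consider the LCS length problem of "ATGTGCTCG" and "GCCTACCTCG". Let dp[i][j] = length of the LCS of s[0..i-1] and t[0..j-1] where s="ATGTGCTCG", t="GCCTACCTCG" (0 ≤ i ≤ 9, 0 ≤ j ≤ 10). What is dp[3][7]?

   ''  G  C  C  T  A  C  C  T  C  G
''  0  0  0  0  0  0  0  0  0  0  0
 A  0  0  0  0  0  1  1  1  1  1  1
 T  0  0  0  0  1  1  1  1  2  2  2
 G  0  1  1  1  1  1  1  1  2  2  3
 T  0  1  1  1  2  2  2  2  2  2  3
 G  0  1  1  1  2  2  2  2  2  2  3
 C  0  1  2  2  2  2  3  3  3  3  3
 T  0  1  2  2  3  3  3  3  4  4  4
 C  0  1  2  3  3  3  4  4  4  5  5
 G  0  1  2  3  3  3  4  4  4  5  6

1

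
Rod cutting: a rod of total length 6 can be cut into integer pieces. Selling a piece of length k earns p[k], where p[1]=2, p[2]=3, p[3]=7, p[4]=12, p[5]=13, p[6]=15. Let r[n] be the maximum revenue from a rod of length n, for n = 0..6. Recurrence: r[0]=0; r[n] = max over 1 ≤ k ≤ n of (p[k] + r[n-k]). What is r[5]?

14

   n    0    1    2    3    4    5    6
r[n]    0    2    4    7   12   14   16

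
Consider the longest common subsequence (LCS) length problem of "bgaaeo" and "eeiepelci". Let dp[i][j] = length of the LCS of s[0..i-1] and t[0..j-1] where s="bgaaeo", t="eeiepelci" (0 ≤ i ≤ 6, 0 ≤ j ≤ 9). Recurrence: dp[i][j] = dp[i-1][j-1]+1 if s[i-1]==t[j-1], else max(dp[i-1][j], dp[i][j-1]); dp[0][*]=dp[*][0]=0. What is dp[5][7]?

   ''  e  e  i  e  p  e  l  c  i
''  0  0  0  0  0  0  0  0  0  0
 b  0  0  0  0  0  0  0  0  0  0
 g  0  0  0  0  0  0  0  0  0  0
 a  0  0  0  0  0  0  0  0  0  0
 a  0  0  0  0  0  0  0  0  0  0
 e  0  1  1  1  1  1  1  1  1  1
 o  0  1  1  1  1  1  1  1  1  1

1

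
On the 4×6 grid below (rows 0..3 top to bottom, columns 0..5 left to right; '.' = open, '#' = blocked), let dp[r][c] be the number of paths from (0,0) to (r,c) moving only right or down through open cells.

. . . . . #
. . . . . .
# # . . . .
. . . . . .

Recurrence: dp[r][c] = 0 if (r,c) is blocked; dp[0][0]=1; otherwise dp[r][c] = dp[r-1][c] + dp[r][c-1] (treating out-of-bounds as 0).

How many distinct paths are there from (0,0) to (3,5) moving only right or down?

r\c   0   1   2   3   4   5
  0   1   1   1   1   1   0
  1   1   2   3   4   5   5
  2   0   0   3   7  12  17
  3   0   0   3  10  22  39

39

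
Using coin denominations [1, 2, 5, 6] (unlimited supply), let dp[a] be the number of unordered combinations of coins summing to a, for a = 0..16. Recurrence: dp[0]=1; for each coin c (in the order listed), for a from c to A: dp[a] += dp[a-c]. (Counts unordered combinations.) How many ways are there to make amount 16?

33

after  coin     0     1     2     3     4     5     6     7     8     9    10    11    12    13    14    15    16
          1     1     1     1     1     1     1     1     1     1     1     1     1     1     1     1     1     1
          2     1     1     2     2     3     3     4     4     5     5     6     6     7     7     8     8     9
          5     1     1     2     2     3     4     5     6     7     8    10    11    13    14    16    18    20
          6     1     1     2     2     3     4     6     7     9    10    13    15    19    21    25    28    33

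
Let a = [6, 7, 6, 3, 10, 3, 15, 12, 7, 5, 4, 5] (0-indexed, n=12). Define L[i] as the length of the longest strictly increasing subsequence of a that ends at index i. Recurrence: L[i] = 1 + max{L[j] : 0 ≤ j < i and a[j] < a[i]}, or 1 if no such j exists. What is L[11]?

   i    0    1    2    3    4    5    6    7    8    9   10   11
a[i]    6    7    6    3   10    3   15   12    7    5    4    5
L[i]    1    2    1    1    3    1    4    4    2    2    2    3

3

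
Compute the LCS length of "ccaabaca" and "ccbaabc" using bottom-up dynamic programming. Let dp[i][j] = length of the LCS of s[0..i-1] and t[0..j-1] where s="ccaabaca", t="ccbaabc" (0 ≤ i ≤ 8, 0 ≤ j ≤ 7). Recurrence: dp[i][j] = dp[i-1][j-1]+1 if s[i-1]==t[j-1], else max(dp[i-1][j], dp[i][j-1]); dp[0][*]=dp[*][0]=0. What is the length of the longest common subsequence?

   ''  c  c  b  a  a  b  c
''  0  0  0  0  0  0  0  0
 c  0  1  1  1  1  1  1  1
 c  0  1  2  2  2  2  2  2
 a  0  1  2  2  3  3  3  3
 a  0  1  2  2  3  4  4  4
 b  0  1  2  3  3  4  5  5
 a  0  1  2  3  4  4  5  5
 c  0  1  2  3  4  4  5  6
 a  0  1  2  3  4  5  5  6

6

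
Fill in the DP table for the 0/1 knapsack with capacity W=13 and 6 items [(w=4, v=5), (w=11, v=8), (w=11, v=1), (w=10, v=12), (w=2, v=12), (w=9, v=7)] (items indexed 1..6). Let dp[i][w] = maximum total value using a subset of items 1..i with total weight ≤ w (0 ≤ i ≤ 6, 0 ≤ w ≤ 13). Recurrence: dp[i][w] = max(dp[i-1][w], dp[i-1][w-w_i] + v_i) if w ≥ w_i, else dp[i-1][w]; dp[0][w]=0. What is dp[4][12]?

12

i\w   0   1   2   3   4   5   6   7   8   9  10  11  12  13
  0   0   0   0   0   0   0   0   0   0   0   0   0   0   0
  1   0   0   0   0   5   5   5   5   5   5   5   5   5   5
  2   0   0   0   0   5   5   5   5   5   5   5   8   8   8
  3   0   0   0   0   5   5   5   5   5   5   5   8   8   8
  4   0   0   0   0   5   5   5   5   5   5  12  12  12  12
  5   0   0  12  12  12  12  17  17  17  17  17  17  24  24
  6   0   0  12  12  12  12  17  17  17  17  17  19  24  24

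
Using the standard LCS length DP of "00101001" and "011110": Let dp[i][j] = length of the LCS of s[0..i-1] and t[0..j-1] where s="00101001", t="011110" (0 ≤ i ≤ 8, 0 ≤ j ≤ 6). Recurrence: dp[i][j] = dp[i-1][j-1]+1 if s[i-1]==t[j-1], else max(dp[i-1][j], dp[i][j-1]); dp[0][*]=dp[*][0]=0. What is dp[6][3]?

3

   ''  0  1  1  1  1  0
''  0  0  0  0  0  0  0
 0  0  1  1  1  1  1  1
 0  0  1  1  1  1  1  2
 1  0  1  2  2  2  2  2
 0  0  1  2  2  2  2  3
 1  0  1  2  3  3  3  3
 0  0  1  2  3  3  3  4
 0  0  1  2  3  3  3  4
 1  0  1  2  3  4  4  4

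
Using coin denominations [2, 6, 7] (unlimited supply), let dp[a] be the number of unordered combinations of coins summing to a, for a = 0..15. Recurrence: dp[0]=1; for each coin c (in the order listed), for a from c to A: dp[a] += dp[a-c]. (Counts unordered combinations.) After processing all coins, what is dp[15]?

2

after  coin     0     1     2     3     4     5     6     7     8     9    10    11    12    13    14    15
          2     1     0     1     0     1     0     1     0     1     0     1     0     1     0     1     0
          6     1     0     1     0     1     0     2     0     2     0     2     0     3     0     3     0
          7     1     0     1     0     1     0     2     1     2     1     2     1     3     2     4     2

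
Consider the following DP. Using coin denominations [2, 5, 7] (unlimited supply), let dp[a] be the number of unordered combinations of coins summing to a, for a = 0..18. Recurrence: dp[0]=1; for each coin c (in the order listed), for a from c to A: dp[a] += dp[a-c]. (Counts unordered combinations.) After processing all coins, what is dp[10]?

2

after  coin     0     1     2     3     4     5     6     7     8     9    10    11    12    13    14    15    16    17    18
          2     1     0     1     0     1     0     1     0     1     0     1     0     1     0     1     0     1     0     1
          5     1     0     1     0     1     1     1     1     1     1     2     1     2     1     2     2     2     2     2
          7     1     0     1     0     1     1     1     2     1     2     2     2     3     2     4     3     4     4     4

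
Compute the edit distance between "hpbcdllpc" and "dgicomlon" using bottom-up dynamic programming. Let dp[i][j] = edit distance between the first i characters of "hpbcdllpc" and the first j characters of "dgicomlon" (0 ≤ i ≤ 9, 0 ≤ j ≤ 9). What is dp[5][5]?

4

   ''  d  g  i  c  o  m  l  o  n
''  0  1  2  3  4  5  6  7  8  9
 h  1  1  2  3  4  5  6  7  8  9
 p  2  2  2  3  4  5  6  7  8  9
 b  3  3  3  3  4  5  6  7  8  9
 c  4  4  4  4  3  4  5  6  7  8
 d  5  4  5  5  4  4  5  6  7  8
 l  6  5  5  6  5  5  5  5  6  7
 l  7  6  6  6  6  6  6  5  6  7
 p  8  7  7  7  7  7  7  6  6  7
 c  9  8  8  8  7  8  8  7  7  7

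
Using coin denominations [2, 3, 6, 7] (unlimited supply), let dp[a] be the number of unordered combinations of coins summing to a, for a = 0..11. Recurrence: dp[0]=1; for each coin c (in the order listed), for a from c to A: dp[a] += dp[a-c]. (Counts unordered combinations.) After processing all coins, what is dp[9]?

after  coin     0     1     2     3     4     5     6     7     8     9    10    11
          2     1     0     1     0     1     0     1     0     1     0     1     0
          3     1     0     1     1     1     1     2     1     2     2     2     2
          6     1     0     1     1     1     1     3     1     3     3     3     3
          7     1     0     1     1     1     1     3     2     3     4     4     4

4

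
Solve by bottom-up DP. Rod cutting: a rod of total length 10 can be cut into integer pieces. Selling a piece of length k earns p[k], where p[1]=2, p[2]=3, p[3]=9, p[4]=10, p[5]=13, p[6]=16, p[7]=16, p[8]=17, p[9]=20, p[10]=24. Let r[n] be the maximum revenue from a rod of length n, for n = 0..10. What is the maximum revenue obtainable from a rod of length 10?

   n    0    1    2    3    4    5    6    7    8    9   10
r[n]    0    2    4    9   11   13   18   20   22   27   29

29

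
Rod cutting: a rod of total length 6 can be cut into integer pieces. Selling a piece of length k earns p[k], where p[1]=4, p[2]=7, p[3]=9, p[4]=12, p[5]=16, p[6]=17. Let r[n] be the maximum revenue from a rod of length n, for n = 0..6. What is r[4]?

   n    0    1    2    3    4    5    6
r[n]    0    4    8   12   16   20   24

16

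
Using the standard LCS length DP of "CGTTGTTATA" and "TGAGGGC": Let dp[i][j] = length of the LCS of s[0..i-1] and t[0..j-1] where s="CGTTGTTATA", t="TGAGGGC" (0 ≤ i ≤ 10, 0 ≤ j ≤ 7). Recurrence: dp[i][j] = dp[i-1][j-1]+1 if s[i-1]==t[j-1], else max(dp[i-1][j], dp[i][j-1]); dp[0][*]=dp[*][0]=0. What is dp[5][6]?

   ''  T  G  A  G  G  G  C
''  0  0  0  0  0  0  0  0
 C  0  0  0  0  0  0  0  1
 G  0  0  1  1  1  1  1  1
 T  0  1  1  1  1  1  1  1
 T  0  1  1  1  1  1  1  1
 G  0  1  2  2  2  2  2  2
 T  0  1  2  2  2  2  2  2
 T  0  1  2  2  2  2  2  2
 A  0  1  2  3  3  3  3  3
 T  0  1  2  3  3  3  3  3
 A  0  1  2  3  3  3  3  3

2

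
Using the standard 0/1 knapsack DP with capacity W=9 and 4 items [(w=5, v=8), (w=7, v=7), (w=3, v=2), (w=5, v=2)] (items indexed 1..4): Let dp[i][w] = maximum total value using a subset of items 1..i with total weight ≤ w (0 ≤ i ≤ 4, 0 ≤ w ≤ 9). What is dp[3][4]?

2

i\w   0   1   2   3   4   5   6   7   8   9
  0   0   0   0   0   0   0   0   0   0   0
  1   0   0   0   0   0   8   8   8   8   8
  2   0   0   0   0   0   8   8   8   8   8
  3   0   0   0   2   2   8   8   8  10  10
  4   0   0   0   2   2   8   8   8  10  10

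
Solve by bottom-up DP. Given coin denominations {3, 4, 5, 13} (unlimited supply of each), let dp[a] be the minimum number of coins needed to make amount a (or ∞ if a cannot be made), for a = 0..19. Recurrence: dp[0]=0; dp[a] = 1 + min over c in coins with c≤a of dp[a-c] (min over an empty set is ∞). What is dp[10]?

2

 a  0  1  2  3  4  5  6  7  8  9 10 11 12 13 14 15 16 17 18 19
dp  0  -  -  1  1  1  2  2  2  2  2  3  3  1  3  3  2  2  2  3
(- denotes ∞ / unreachable)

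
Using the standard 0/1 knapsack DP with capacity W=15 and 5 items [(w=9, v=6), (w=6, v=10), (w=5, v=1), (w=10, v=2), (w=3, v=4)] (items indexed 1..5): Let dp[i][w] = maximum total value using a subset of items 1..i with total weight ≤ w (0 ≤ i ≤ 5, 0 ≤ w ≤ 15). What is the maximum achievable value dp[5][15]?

16

i\w   0   1   2   3   4   5   6   7   8   9  10  11  12  13  14  15
  0   0   0   0   0   0   0   0   0   0   0   0   0   0   0   0   0
  1   0   0   0   0   0   0   0   0   0   6   6   6   6   6   6   6
  2   0   0   0   0   0   0  10  10  10  10  10  10  10  10  10  16
  3   0   0   0   0   0   1  10  10  10  10  10  11  11  11  11  16
  4   0   0   0   0   0   1  10  10  10  10  10  11  11  11  11  16
  5   0   0   0   4   4   4  10  10  10  14  14  14  14  14  15  16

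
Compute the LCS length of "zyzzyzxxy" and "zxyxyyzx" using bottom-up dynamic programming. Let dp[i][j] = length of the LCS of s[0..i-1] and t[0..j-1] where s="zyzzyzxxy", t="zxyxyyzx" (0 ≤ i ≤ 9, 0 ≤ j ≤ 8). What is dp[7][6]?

3

   ''  z  x  y  x  y  y  z  x
''  0  0  0  0  0  0  0  0  0
 z  0  1  1  1  1  1  1  1  1
 y  0  1  1  2  2  2  2  2  2
 z  0  1  1  2  2  2  2  3  3
 z  0  1  1  2  2  2  2  3  3
 y  0  1  1  2  2  3  3  3  3
 z  0  1  1  2  2  3  3  4  4
 x  0  1  2  2  3  3  3  4  5
 x  0  1  2  2  3  3  3  4  5
 y  0  1  2  3  3  4  4  4  5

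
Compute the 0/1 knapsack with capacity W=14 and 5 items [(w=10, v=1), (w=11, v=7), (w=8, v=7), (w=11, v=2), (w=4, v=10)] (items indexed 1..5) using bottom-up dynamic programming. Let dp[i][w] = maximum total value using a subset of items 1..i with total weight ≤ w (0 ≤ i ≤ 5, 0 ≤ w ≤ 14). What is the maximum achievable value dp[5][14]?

17

i\w   0   1   2   3   4   5   6   7   8   9  10  11  12  13  14
  0   0   0   0   0   0   0   0   0   0   0   0   0   0   0   0
  1   0   0   0   0   0   0   0   0   0   0   1   1   1   1   1
  2   0   0   0   0   0   0   0   0   0   0   1   7   7   7   7
  3   0   0   0   0   0   0   0   0   7   7   7   7   7   7   7
  4   0   0   0   0   0   0   0   0   7   7   7   7   7   7   7
  5   0   0   0   0  10  10  10  10  10  10  10  10  17  17  17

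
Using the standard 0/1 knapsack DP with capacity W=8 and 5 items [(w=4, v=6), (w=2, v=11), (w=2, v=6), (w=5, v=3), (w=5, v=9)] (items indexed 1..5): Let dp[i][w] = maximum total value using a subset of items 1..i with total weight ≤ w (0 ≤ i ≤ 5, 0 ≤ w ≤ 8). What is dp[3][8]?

23

i\w   0   1   2   3   4   5   6   7   8
  0   0   0   0   0   0   0   0   0   0
  1   0   0   0   0   6   6   6   6   6
  2   0   0  11  11  11  11  17  17  17
  3   0   0  11  11  17  17  17  17  23
  4   0   0  11  11  17  17  17  17  23
  5   0   0  11  11  17  17  17  20  23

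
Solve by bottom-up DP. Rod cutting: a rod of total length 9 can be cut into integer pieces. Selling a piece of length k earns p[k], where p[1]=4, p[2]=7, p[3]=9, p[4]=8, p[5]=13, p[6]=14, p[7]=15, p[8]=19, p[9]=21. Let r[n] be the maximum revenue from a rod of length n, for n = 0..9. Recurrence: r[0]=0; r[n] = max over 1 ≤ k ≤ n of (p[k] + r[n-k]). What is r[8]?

   n    0    1    2    3    4    5    6    7    8    9
r[n]    0    4    8   12   16   20   24   28   32   36

32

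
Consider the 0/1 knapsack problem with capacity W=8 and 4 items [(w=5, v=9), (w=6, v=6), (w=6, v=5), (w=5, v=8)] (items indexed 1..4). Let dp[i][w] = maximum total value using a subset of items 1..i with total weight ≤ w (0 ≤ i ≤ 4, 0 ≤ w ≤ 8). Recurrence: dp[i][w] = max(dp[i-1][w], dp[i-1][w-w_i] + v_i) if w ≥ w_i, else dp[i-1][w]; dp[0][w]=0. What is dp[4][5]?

i\w   0   1   2   3   4   5   6   7   8
  0   0   0   0   0   0   0   0   0   0
  1   0   0   0   0   0   9   9   9   9
  2   0   0   0   0   0   9   9   9   9
  3   0   0   0   0   0   9   9   9   9
  4   0   0   0   0   0   9   9   9   9

9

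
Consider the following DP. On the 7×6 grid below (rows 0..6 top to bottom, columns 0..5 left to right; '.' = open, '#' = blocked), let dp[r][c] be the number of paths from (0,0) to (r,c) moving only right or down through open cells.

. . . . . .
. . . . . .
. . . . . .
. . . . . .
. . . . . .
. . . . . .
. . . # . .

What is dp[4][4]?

70

r\c   0   1   2   3   4   5
  0   1   1   1   1   1   1
  1   1   2   3   4   5   6
  2   1   3   6  10  15  21
  3   1   4  10  20  35  56
  4   1   5  15  35  70 126
  5   1   6  21  56 126 252
  6   1   7  28   0 126 378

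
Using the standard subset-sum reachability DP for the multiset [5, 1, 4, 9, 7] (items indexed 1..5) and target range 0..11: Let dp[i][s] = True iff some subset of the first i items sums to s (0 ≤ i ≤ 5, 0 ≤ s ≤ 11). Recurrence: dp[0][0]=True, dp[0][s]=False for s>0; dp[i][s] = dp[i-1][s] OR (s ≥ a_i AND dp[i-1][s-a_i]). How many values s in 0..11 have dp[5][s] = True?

10

i\s   0   1   2   3   4   5   6   7   8   9  10  11
  0   T   F   F   F   F   F   F   F   F   F   F   F
  1   T   F   F   F   F   T   F   F   F   F   F   F
  2   T   T   F   F   F   T   T   F   F   F   F   F
  3   T   T   F   F   T   T   T   F   F   T   T   F
  4   T   T   F   F   T   T   T   F   F   T   T   F
  5   T   T   F   F   T   T   T   T   T   T   T   T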